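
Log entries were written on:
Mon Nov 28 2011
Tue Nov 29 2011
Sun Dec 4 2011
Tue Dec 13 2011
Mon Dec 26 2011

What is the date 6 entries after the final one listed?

The spacing grows by 4 each time: 1, 5, 9, 13 days.
Next gap: 17 days. Mon Dec 26 2011 + 17 days = Thu Jan 12 2012.
Next gap: 21 days. Thu Jan 12 2012 + 21 days = Thu Feb 2 2012.
Next gap: 25 days. Thu Feb 2 2012 + 25 days = Mon Feb 27 2012.
Next gap: 29 days. Mon Feb 27 2012 + 29 days = Tue Mar 27 2012.
Next gap: 33 days. Tue Mar 27 2012 + 33 days = Sun Apr 29 2012.
Next gap: 37 days. Sun Apr 29 2012 + 37 days = Tue Jun 5 2012.

Tue Jun 5 2012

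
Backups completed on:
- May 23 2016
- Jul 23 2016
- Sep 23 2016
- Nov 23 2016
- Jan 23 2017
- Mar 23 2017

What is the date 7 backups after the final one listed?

May 23 2018

Gaps: 61, 62, 61, 61, 59 days — not constant. Every event is on the 23rd of the month.
Pattern: the 23rd of every 2 months.
Next: May 2017 → May 23 2017.
Next: July 2017 → Jul 23 2017.
September 2017: Sep 23 2017.
Next: November 2017 → Nov 23 2017.
Next: January 2018 → Jan 23 2018.
March 2018: Mar 23 2018.
May 2018: May 23 2018.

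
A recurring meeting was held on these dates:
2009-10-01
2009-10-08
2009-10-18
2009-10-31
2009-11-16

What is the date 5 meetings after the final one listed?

2010-03-21

Gaps: 7, 10, 13, 16 days — each gap is 3 larger than the previous one.
Next gap: 19 days. 2009-11-16 + 19 days = 2009-12-05.
Next gap: 22 days. 2009-12-05 + 22 days = 2009-12-27.
Next gap: 25 days. 2009-12-27 + 25 days = 2010-01-21.
Next gap: 28 days. 2010-01-21 + 28 days = 2010-02-18.
Next gap: 31 days. 2010-02-18 + 31 days = 2010-03-21.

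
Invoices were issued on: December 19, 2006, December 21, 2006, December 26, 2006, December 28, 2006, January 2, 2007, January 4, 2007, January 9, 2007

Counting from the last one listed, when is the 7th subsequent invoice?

Every event lands on a Tuesday or Thursday (gaps cycle 2, 5, 2, 5, 2, 5).
So the schedule is: every Tuesday and Thursday.
The following Thursday is January 11, 2007.
Next Tuesday: January 16, 2007.
The following Thursday is January 18, 2007.
The following Tuesday is January 23, 2007.
The following Thursday is January 25, 2007.
The following Tuesday is January 30, 2007.
The following Thursday is February 1, 2007.

February 1, 2007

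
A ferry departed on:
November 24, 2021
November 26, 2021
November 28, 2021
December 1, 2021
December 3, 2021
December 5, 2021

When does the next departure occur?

Every event lands on a Wednesday or Friday or Sunday (gaps cycle 2, 2, 3, 2, 2).
So the schedule is: every Wednesday, Friday and Sunday.
Next Wednesday: December 8, 2021.

December 8, 2021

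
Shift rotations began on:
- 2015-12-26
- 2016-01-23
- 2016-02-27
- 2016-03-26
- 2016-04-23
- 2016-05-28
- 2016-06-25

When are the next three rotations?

2016-07-23, 2016-08-27, 2016-09-24

All dates are Saturdays, 28, 35, 28, 28, 35, 28 days apart.
Specifically, the 4th Saturday of each month.
July 2016 — 4th Saturday is 2016-07-23.
August 2016 — 4th Saturday is 2016-08-27.
4th Saturday of September 2016: 2016-09-24.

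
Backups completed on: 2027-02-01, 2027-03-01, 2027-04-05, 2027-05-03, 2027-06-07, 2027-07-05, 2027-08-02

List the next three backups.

2027-09-06, 2027-10-04, 2027-11-01

These are Mondays at 28- or 35-day spacing (28, 35, 28, 35, 28, 28).
The pattern: 1st Monday of the month.
September 2027 — 1st Monday is 2027-09-06.
October 2027 — 1st Monday is 2027-10-04.
November 2027 — 1st Monday is 2027-11-01.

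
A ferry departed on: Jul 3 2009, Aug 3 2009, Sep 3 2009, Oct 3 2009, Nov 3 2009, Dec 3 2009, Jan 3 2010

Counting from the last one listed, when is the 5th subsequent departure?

Each date is the 3rd; the gaps (31, 31, 30, 31, 30, 31) track the month lengths.
The rule is the 3rd of each month.
Next: February 2010 → Feb 3 2010.
Next: March 2010 → Mar 3 2010.
Next: April 2010 → Apr 3 2010.
May 2010: May 3 2010.
Next: June 2010 → Jun 3 2010.

Jun 3 2010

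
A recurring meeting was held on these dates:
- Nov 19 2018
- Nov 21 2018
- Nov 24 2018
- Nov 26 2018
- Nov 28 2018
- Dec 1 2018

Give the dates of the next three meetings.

Dec 3 2018, Dec 5 2018, Dec 8 2018

Every event lands on a Monday or Wednesday or Saturday (gaps cycle 2, 3, 2, 2, 3).
So the schedule is: every Monday, Wednesday and Saturday.
The following Monday is Dec 3 2018.
Next Wednesday: Dec 5 2018.
The following Saturday is Dec 8 2018.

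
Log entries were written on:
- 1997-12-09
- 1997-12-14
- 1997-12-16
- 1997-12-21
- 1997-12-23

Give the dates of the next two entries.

1997-12-28, 1997-12-30

Every event lands on a Tuesday or Sunday (gaps cycle 5, 2, 5, 2).
So the schedule is: every Tuesday and Sunday.
Next Sunday: 1997-12-28.
The following Tuesday is 1997-12-30.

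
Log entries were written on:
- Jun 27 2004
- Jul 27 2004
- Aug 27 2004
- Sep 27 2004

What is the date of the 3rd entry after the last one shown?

Dec 27 2004

The day-of-month is always 27 (30, 31, 31 days between events).
So this recurs on the 27th of each month.
October 2004: Oct 27 2004.
November 2004: Nov 27 2004.
December 2004: Dec 27 2004.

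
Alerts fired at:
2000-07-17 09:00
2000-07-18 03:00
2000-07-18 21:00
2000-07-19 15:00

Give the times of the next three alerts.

The interval is a steady 18 hours (18, 18, 18).
2000-07-19 15:00 + 18 h = 2000-07-20 09:00.
2000-07-20 09:00 + 18 h = 2000-07-21 03:00.
2000-07-21 03:00 + 18 h = 2000-07-21 21:00.

2000-07-20 09:00, 2000-07-21 03:00, 2000-07-21 21:00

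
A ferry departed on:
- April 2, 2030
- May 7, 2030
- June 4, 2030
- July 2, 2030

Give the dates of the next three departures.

These are Tuesdays at 28- or 35-day spacing (35, 28, 28).
The pattern: 1st Tuesday of the month.
1st Tuesday of August 2030: August 6, 2030.
September 2030 — 1st Tuesday is September 3, 2030.
1st Tuesday of October 2030: October 1, 2030.

August 6, 2030; September 3, 2030; October 1, 2030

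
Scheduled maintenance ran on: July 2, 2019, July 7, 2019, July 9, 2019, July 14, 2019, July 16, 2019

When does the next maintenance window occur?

July 21, 2019

Gaps: 5, 2, 5, 2 days — not constant, but cyclic with period 2.
The events fall on every Tuesday and Sunday.
Next Sunday: July 21, 2019.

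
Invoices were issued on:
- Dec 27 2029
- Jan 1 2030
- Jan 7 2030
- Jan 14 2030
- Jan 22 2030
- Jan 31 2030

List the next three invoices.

The spacing grows by 1 each time: 5, 6, 7, 8, 9 days.
Next gap: 10 days. Jan 31 2030 + 10 days = Feb 10 2030.
Next gap: 11 days. Feb 10 2030 + 11 days = Feb 21 2030.
Next gap: 12 days. Feb 21 2030 + 12 days = Mar 5 2030.

Feb 10 2030, Feb 21 2030, Mar 5 2030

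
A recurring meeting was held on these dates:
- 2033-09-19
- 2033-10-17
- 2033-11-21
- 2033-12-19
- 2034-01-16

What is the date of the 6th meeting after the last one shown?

2034-07-17

Gaps: 28, 35, 28, 28 days — a mix of 28 and 35. Every date is a Monday.
Each is the 3rd Monday of its month.
February 2034 — 3rd Monday is 2034-02-20.
3rd Monday of March 2034: 2034-03-20.
April 2034 — 3rd Monday is 2034-04-17.
May 2034 — 3rd Monday is 2034-05-15.
3rd Monday of June 2034: 2034-06-19.
July 2034 — 3rd Monday is 2034-07-17.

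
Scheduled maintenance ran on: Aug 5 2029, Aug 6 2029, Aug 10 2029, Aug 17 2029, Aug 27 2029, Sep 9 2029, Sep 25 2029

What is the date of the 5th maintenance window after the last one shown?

The spacing grows by 3 each time: 1, 4, 7, 10, 13, 16 days.
Next gap: 19 days. Sep 25 2029 + 19 days = Oct 14 2029.
Next gap: 22 days. Oct 14 2029 + 22 days = Nov 5 2029.
Next gap: 25 days. Nov 5 2029 + 25 days = Nov 30 2029.
Next gap: 28 days. Nov 30 2029 + 28 days = Dec 28 2029.
Next gap: 31 days. Dec 28 2029 + 31 days = Jan 28 2030.

Jan 28 2030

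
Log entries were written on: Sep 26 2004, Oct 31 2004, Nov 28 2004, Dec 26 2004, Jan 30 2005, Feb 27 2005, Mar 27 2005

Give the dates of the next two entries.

Apr 24 2005, May 29 2005

Every date is a Sunday; gaps 35, 28, 28, 35, 28, 28 days.
Each is the last Sunday of its month (at least one falls on the 29th or later, ruling out '4th Sunday').
Last Sunday of April 2005: Apr 24 2005.
Last Sunday of May 2005: May 29 2005.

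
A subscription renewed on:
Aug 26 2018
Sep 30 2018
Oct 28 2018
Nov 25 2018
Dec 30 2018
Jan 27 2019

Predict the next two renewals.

Feb 24 2019, Mar 31 2019

All Sundays; the gaps (35, 28, 28, 35, 28) vary with month length.
This is the last Sunday of each month.
February 2019 ends with Sunday Feb 24 2019.
Last Sunday of March 2019: Mar 31 2019.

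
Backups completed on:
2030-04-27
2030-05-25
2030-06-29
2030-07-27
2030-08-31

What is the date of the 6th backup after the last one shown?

2031-02-22

All Saturdays; the gaps (28, 35, 28, 35) vary with month length.
This is the last Saturday of each month.
September 2030 ends with Saturday 2030-09-28.
Last Saturday of October 2030: 2030-10-26.
November 2030 ends with Saturday 2030-11-30.
December 2030 ends with Saturday 2030-12-28.
January 2031 ends with Saturday 2031-01-25.
Last Saturday of February 2031: 2031-02-22.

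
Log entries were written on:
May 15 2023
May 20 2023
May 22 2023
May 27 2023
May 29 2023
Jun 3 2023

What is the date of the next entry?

Jun 5 2023

The gap pattern 5, 2, 5, 2, 5 repeats every 2 events.
These are the Mondays and Saturdays of each week.
The following Monday is Jun 5 2023.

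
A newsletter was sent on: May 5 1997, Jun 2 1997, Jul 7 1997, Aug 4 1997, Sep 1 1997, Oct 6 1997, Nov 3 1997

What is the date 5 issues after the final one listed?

These are Mondays at 28- or 35-day spacing (28, 35, 28, 28, 35, 28).
The pattern: 1st Monday of the month.
1st Monday of December 1997: Dec 1 1997.
January 1998 — 1st Monday is Jan 5 1998.
February 1998 — 1st Monday is Feb 2 1998.
1st Monday of March 1998: Mar 2 1998.
April 1998 — 1st Monday is Apr 6 1998.

Apr 6 1998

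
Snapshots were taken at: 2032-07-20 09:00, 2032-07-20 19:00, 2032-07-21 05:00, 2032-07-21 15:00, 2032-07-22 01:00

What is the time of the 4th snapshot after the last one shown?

2032-07-23 17:00

The interval is a steady 10 hours (10, 10, 10, 10).
2032-07-22 01:00 + 10 h = 2032-07-22 11:00.
2032-07-22 11:00 + 10 h = 2032-07-22 21:00.
2032-07-22 21:00 + 10 h = 2032-07-23 07:00.
2032-07-23 07:00 + 10 h = 2032-07-23 17:00.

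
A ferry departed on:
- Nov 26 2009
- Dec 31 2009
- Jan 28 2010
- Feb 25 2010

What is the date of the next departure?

Mar 25 2010

All Thursdays; the gaps (35, 28, 28) vary with month length.
This is the last Thursday of each month.
March 2010 ends with Thursday Mar 25 2010.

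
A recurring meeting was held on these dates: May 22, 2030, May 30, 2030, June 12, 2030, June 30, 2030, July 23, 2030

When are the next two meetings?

August 20, 2030; September 22, 2030

Intervals are 8, 13, 18, 23 days — an arithmetic progression with common difference 5.
Next gap: 28 days. July 23, 2030 + 28 days = August 20, 2030.
Next gap: 33 days. August 20, 2030 + 33 days = September 22, 2030.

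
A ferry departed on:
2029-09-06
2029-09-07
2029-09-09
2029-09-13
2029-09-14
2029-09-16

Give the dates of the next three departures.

2029-09-20, 2029-09-21, 2029-09-23

Every event lands on a Thursday or Friday or Sunday (gaps cycle 1, 2, 4, 1, 2).
So the schedule is: every Thursday, Friday and Sunday.
The following Thursday is 2029-09-20.
The following Friday is 2029-09-21.
Next Sunday: 2029-09-23.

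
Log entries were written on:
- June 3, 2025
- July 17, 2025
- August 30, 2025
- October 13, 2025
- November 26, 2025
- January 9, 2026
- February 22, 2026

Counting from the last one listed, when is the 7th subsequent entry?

Every event comes 44 days after the last (44, 44, 44, 44, 44, 44).
February 22, 2026 + 44 days = April 7, 2026.
April 7, 2026 + 44 days = May 21, 2026.
May 21, 2026 + 44 days = July 4, 2026.
July 4, 2026 + 44 days = August 17, 2026.
August 17, 2026 + 44 days = September 30, 2026.
September 30, 2026 + 44 days = November 13, 2026.
November 13, 2026 + 44 days = December 27, 2026.

December 27, 2026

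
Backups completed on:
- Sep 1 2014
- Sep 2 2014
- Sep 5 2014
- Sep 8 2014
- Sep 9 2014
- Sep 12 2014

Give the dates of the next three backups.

Sep 15 2014, Sep 16 2014, Sep 19 2014

Gaps: 1, 3, 3, 1, 3 days — not constant, but cyclic with period 3.
The events fall on every Monday, Tuesday and Friday.
The following Monday is Sep 15 2014.
Next Tuesday: Sep 16 2014.
Next Friday: Sep 19 2014.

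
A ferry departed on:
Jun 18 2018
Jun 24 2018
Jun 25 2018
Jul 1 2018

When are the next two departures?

Jul 2 2018, Jul 8 2018

Every event lands on a Monday or Sunday (gaps cycle 6, 1, 6).
So the schedule is: every Monday and Sunday.
Next Monday: Jul 2 2018.
The following Sunday is Jul 8 2018.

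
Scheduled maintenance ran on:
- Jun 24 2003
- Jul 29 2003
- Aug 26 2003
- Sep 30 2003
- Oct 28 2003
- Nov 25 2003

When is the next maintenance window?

Dec 30 2003

Every date is a Tuesday; gaps 35, 28, 35, 28, 28 days.
Each is the last Tuesday of its month (at least one falls on the 29th or later, ruling out '4th Tuesday').
December 2003 ends with Tuesday Dec 30 2003.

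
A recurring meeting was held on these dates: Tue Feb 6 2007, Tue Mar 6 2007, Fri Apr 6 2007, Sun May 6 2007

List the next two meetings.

Wed Jun 6 2007, Fri Jul 6 2007

Gaps: 28, 31, 30 days — not constant. Every event is on the 6th of the month.
Pattern: the 6th of each month.
June 2007: Wed Jun 6 2007.
Next: July 2007 → Fri Jul 6 2007.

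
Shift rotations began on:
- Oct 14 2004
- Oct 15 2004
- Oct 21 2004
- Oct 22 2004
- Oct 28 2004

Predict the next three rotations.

Every event lands on a Thursday or Friday (gaps cycle 1, 6, 1, 6).
So the schedule is: every Thursday and Friday.
The following Friday is Oct 29 2004.
The following Thursday is Nov 4 2004.
Next Friday: Nov 5 2004.

Oct 29 2004, Nov 4 2004, Nov 5 2004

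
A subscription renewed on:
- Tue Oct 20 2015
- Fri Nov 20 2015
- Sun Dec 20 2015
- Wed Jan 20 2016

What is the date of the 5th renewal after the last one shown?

The day-of-month is always 20 (31, 30, 31 days between events).
So this recurs on the 20th of each month.
February 2016: Sat Feb 20 2016.
Next: March 2016 → Sun Mar 20 2016.
April 2016: Wed Apr 20 2016.
May 2016: Fri May 20 2016.
June 2016: Mon Jun 20 2016.

Mon Jun 20 2016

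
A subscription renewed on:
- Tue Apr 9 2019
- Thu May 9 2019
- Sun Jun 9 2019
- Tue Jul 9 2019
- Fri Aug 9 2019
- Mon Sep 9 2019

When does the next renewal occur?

The day-of-month is always 9 (30, 31, 30, 31, 31 days between events).
So this recurs on the 9th of each month.
October 2019: Wed Oct 9 2019.

Wed Oct 9 2019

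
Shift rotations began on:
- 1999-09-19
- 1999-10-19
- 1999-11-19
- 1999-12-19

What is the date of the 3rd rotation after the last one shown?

Each date is the 19th; the gaps (30, 31, 30) track the month lengths.
The rule is the 19th of each month.
January 2000: 2000-01-19.
Next: February 2000 → 2000-02-19.
March 2000: 2000-03-19.

2000-03-19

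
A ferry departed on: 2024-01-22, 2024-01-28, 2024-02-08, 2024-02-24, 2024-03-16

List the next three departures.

2024-04-11, 2024-05-12, 2024-06-17

Gaps: 6, 11, 16, 21 days — each gap is 5 larger than the previous one.
Next gap: 26 days. 2024-03-16 + 26 days = 2024-04-11.
Next gap: 31 days. 2024-04-11 + 31 days = 2024-05-12.
Next gap: 36 days. 2024-05-12 + 36 days = 2024-06-17.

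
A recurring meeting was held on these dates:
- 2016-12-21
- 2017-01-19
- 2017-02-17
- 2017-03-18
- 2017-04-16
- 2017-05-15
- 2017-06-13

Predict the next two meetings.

2017-07-12, 2017-08-10

The spacing is 29, 29, 29, 29, 29, 29 days — always 29 days.
2017-06-13 + 29 days = 2017-07-12.
2017-07-12 + 29 days = 2017-08-10.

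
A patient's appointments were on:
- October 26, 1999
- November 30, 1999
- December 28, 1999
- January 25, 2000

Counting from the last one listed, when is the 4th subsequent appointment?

All Tuesdays; the gaps (35, 28, 28) vary with month length.
This is the last Tuesday of each month.
February 2000 ends with Tuesday February 29, 2000.
March 2000 ends with Tuesday March 28, 2000.
Last Tuesday of April 2000: April 25, 2000.
Last Tuesday of May 2000: May 30, 2000.

May 30, 2000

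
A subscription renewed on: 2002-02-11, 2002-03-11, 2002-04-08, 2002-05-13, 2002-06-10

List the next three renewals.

These are Mondays at 28- or 35-day spacing (28, 28, 35, 28).
The pattern: 2nd Monday of the month.
July 2002 — 2nd Monday is 2002-07-08.
August 2002 — 2nd Monday is 2002-08-12.
2nd Monday of September 2002: 2002-09-09.

2002-07-08, 2002-08-12, 2002-09-09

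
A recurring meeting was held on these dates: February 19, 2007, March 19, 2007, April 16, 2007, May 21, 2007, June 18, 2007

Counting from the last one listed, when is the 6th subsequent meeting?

All dates are Mondays, 28, 28, 35, 28 days apart.
Specifically, the 3rd Monday of each month.
July 2007 — 3rd Monday is July 16, 2007.
August 2007 — 3rd Monday is August 20, 2007.
September 2007 — 3rd Monday is September 17, 2007.
3rd Monday of October 2007: October 15, 2007.
November 2007 — 3rd Monday is November 19, 2007.
December 2007 — 3rd Monday is December 17, 2007.

December 17, 2007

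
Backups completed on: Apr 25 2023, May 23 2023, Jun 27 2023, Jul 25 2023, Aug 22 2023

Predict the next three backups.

These are Tuesdays at 28- or 35-day spacing (28, 35, 28, 28).
The pattern: 4th Tuesday of the month.
September 2023 — 4th Tuesday is Sep 26 2023.
4th Tuesday of October 2023: Oct 24 2023.
4th Tuesday of November 2023: Nov 28 2023.

Sep 26 2023, Oct 24 2023, Nov 28 2023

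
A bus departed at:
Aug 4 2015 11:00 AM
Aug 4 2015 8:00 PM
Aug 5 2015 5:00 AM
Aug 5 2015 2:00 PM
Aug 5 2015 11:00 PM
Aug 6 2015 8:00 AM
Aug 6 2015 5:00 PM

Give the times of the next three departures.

Aug 7 2015 2:00 AM, Aug 7 2015 11:00 AM, Aug 7 2015 8:00 PM

The interval is a steady 9 hours (9, 9, 9, 9, 9, 9).
Aug 6 2015 5:00 PM + 9 h = Aug 7 2015 2:00 AM.
Aug 7 2015 2:00 AM + 9 h = Aug 7 2015 11:00 AM.
Aug 7 2015 11:00 AM + 9 h = Aug 7 2015 8:00 PM.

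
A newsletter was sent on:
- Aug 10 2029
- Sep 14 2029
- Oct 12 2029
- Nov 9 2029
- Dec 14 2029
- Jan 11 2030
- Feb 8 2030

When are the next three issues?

Mar 8 2030, Apr 12 2030, May 10 2030

These are Fridays at 28- or 35-day spacing (35, 28, 28, 35, 28, 28).
The pattern: 2nd Friday of the month.
March 2030 — 2nd Friday is Mar 8 2030.
2nd Friday of April 2030: Apr 12 2030.
May 2030 — 2nd Friday is May 10 2030.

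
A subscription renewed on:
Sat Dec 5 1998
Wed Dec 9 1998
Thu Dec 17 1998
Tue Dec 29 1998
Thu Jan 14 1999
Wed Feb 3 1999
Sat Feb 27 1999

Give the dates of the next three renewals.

Sat Mar 27 1999, Wed Apr 28 1999, Thu Jun 3 1999

Gaps: 4, 8, 12, 16, 20, 24 days — each gap is 4 larger than the previous one.
Next gap: 28 days. Sat Feb 27 1999 + 28 days = Sat Mar 27 1999.
Next gap: 32 days. Sat Mar 27 1999 + 32 days = Wed Apr 28 1999.
Next gap: 36 days. Wed Apr 28 1999 + 36 days = Thu Jun 3 1999.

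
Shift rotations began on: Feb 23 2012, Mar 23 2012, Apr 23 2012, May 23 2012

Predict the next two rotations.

Jun 23 2012, Jul 23 2012

The day-of-month is always 23 (29, 31, 30 days between events).
So this recurs on the 23rd of each month.
Next: June 2012 → Jun 23 2012.
Next: July 2012 → Jul 23 2012.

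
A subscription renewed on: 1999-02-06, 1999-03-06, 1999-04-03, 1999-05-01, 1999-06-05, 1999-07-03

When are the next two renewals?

All dates are Saturdays, 28, 28, 28, 35, 28 days apart.
Specifically, the 1st Saturday of each month.
1st Saturday of August 1999: 1999-08-07.
September 1999 — 1st Saturday is 1999-09-04.

1999-08-07, 1999-09-04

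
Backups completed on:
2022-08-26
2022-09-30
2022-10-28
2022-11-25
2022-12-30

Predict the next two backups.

2023-01-27, 2023-02-24

These are Fridays with 35, 28, 28, 35-day gaps.
Each is the final Friday of its month — 2022-09-30 is past the 28th, so '4th Friday' doesn't fit.
January 2023 ends with Friday 2023-01-27.
Last Friday of February 2023: 2023-02-24.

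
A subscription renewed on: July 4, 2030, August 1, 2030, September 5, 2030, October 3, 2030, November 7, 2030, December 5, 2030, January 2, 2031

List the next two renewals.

These are Thursdays at 28- or 35-day spacing (28, 35, 28, 35, 28, 28).
The pattern: 1st Thursday of the month.
1st Thursday of February 2031: February 6, 2031.
1st Thursday of March 2031: March 6, 2031.

February 6, 2031; March 6, 2031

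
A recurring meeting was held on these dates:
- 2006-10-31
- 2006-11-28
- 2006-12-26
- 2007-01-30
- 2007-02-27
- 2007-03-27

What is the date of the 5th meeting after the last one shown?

2007-08-28

All Tuesdays; the gaps (28, 28, 35, 28, 28) vary with month length.
This is the last Tuesday of each month.
April 2007 ends with Tuesday 2007-04-24.
Last Tuesday of May 2007: 2007-05-29.
June 2007 ends with Tuesday 2007-06-26.
Last Tuesday of July 2007: 2007-07-31.
August 2007 ends with Tuesday 2007-08-28.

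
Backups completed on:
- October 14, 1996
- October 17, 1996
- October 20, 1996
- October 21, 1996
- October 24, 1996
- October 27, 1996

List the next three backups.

The gap pattern 3, 3, 1, 3, 3 repeats every 3 events.
These are the Mondays, Thursdays and Sundays of each week.
Next Monday: October 28, 1996.
Next Thursday: October 31, 1996.
The following Sunday is November 3, 1996.

October 28, 1996; October 31, 1996; November 3, 1996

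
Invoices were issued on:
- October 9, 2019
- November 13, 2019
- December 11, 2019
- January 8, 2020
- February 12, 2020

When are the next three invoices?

All dates are Wednesdays, 35, 28, 28, 35 days apart.
Specifically, the 2nd Wednesday of each month.
2nd Wednesday of March 2020: March 11, 2020.
April 2020 — 2nd Wednesday is April 8, 2020.
May 2020 — 2nd Wednesday is May 13, 2020.

March 11, 2020; April 8, 2020; May 13, 2020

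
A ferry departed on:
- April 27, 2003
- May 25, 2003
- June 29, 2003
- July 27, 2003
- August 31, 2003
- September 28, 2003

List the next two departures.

All Sundays; the gaps (28, 35, 28, 35, 28) vary with month length.
This is the last Sunday of each month.
Last Sunday of October 2003: October 26, 2003.
Last Sunday of November 2003: November 30, 2003.

October 26, 2003; November 30, 2003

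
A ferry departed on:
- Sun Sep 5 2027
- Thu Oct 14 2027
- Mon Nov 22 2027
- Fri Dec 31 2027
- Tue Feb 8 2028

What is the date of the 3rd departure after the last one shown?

The spacing is 39, 39, 39, 39 days — always 39 days.
Tue Feb 8 2028 + 39 days = Sat Mar 18 2028.
Sat Mar 18 2028 + 39 days = Wed Apr 26 2028.
Wed Apr 26 2028 + 39 days = Sun Jun 4 2028.

Sun Jun 4 2028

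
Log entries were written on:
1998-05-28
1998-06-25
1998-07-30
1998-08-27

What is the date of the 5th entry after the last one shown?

1999-01-28

All Thursdays; the gaps (28, 35, 28) vary with month length.
This is the last Thursday of each month.
Last Thursday of September 1998: 1998-09-24.
Last Thursday of October 1998: 1998-10-29.
Last Thursday of November 1998: 1998-11-26.
Last Thursday of December 1998: 1998-12-31.
January 1999 ends with Thursday 1999-01-28.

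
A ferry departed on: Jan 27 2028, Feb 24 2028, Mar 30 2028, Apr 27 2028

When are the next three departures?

These are Thursdays with 28, 35, 28-day gaps.
Each is the final Thursday of its month — Mar 30 2028 is past the 28th, so '4th Thursday' doesn't fit.
May 2028 ends with Thursday May 25 2028.
Last Thursday of June 2028: Jun 29 2028.
July 2028 ends with Thursday Jul 27 2028.

May 25 2028, Jun 29 2028, Jul 27 2028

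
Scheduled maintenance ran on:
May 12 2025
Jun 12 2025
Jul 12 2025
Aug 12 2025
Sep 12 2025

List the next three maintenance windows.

Oct 12 2025, Nov 12 2025, Dec 12 2025

Gaps: 31, 30, 31, 31 days — not constant. Every event is on the 12th of the month.
Pattern: the 12th of each month.
October 2025: Oct 12 2025.
November 2025: Nov 12 2025.
December 2025: Dec 12 2025.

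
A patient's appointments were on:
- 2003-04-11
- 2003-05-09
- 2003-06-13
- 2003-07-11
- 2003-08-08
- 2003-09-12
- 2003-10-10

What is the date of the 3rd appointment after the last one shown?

2004-01-09

All dates are Fridays, 28, 35, 28, 28, 35, 28 days apart.
Specifically, the 2nd Friday of each month.
November 2003 — 2nd Friday is 2003-11-14.
2nd Friday of December 2003: 2003-12-12.
January 2004 — 2nd Friday is 2004-01-09.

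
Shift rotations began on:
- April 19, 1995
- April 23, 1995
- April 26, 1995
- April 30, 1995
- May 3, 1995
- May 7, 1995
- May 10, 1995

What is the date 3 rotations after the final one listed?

Every event lands on a Wednesday or Sunday (gaps cycle 4, 3, 4, 3, 4, 3).
So the schedule is: every Wednesday and Sunday.
Next Sunday: May 14, 1995.
Next Wednesday: May 17, 1995.
The following Sunday is May 21, 1995.

May 21, 1995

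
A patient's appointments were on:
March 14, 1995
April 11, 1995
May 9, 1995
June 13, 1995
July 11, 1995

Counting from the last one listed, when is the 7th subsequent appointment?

February 13, 1996

All dates are Tuesdays, 28, 28, 35, 28 days apart.
Specifically, the 2nd Tuesday of each month.
2nd Tuesday of August 1995: August 8, 1995.
September 1995 — 2nd Tuesday is September 12, 1995.
October 1995 — 2nd Tuesday is October 10, 1995.
November 1995 — 2nd Tuesday is November 14, 1995.
2nd Tuesday of December 1995: December 12, 1995.
January 1996 — 2nd Tuesday is January 9, 1996.
2nd Tuesday of February 1996: February 13, 1996.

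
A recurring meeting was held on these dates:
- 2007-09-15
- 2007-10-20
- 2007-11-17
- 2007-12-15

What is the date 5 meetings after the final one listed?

2008-05-17

All dates are Saturdays, 35, 28, 28 days apart.
Specifically, the 3rd Saturday of each month.
3rd Saturday of January 2008: 2008-01-19.
February 2008 — 3rd Saturday is 2008-02-16.
March 2008 — 3rd Saturday is 2008-03-15.
3rd Saturday of April 2008: 2008-04-19.
3rd Saturday of May 2008: 2008-05-17.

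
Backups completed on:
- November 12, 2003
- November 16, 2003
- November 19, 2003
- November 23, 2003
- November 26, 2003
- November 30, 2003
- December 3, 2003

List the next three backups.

Gaps: 4, 3, 4, 3, 4, 3 days — not constant, but cyclic with period 2.
The events fall on every Wednesday and Sunday.
Next Sunday: December 7, 2003.
Next Wednesday: December 10, 2003.
The following Sunday is December 14, 2003.

December 7, 2003; December 10, 2003; December 14, 2003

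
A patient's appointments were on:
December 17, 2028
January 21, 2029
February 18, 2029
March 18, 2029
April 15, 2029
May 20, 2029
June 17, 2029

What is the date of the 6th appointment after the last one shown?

December 16, 2029

These are Sundays at 28- or 35-day spacing (35, 28, 28, 28, 35, 28).
The pattern: 3rd Sunday of the month.
3rd Sunday of July 2029: July 15, 2029.
August 2029 — 3rd Sunday is August 19, 2029.
3rd Sunday of September 2029: September 16, 2029.
October 2029 — 3rd Sunday is October 21, 2029.
November 2029 — 3rd Sunday is November 18, 2029.
3rd Sunday of December 2029: December 16, 2029.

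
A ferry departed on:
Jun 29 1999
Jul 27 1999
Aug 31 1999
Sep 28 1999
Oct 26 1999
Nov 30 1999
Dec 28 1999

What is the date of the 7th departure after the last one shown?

Jul 25 2000

All Tuesdays; the gaps (28, 35, 28, 28, 35, 28) vary with month length.
This is the last Tuesday of each month.
January 2000 ends with Tuesday Jan 25 2000.
Last Tuesday of February 2000: Feb 29 2000.
March 2000 ends with Tuesday Mar 28 2000.
Last Tuesday of April 2000: Apr 25 2000.
May 2000 ends with Tuesday May 30 2000.
Last Tuesday of June 2000: Jun 27 2000.
July 2000 ends with Tuesday Jul 25 2000.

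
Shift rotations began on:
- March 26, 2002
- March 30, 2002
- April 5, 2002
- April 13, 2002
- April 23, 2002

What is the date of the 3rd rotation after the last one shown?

The spacing grows by 2 each time: 4, 6, 8, 10 days.
Next gap: 12 days. April 23, 2002 + 12 days = May 5, 2002.
Next gap: 14 days. May 5, 2002 + 14 days = May 19, 2002.
Next gap: 16 days. May 19, 2002 + 16 days = June 4, 2002.

June 4, 2002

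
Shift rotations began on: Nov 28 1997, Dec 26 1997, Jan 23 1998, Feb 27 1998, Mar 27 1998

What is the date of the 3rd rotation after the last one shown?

Jun 26 1998

All dates are Fridays, 28, 28, 35, 28 days apart.
Specifically, the 4th Friday of each month.
4th Friday of April 1998: Apr 24 1998.
4th Friday of May 1998: May 22 1998.
June 1998 — 4th Friday is Jun 26 1998.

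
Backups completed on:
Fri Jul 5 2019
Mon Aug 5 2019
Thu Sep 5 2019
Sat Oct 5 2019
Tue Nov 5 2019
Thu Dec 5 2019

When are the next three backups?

Gaps: 31, 31, 30, 31, 30 days — not constant. Every event is on the 5th of the month.
Pattern: the 5th of each month.
Next: January 2020 → Sun Jan 5 2020.
February 2020: Wed Feb 5 2020.
Next: March 2020 → Thu Mar 5 2020.

Sun Jan 5 2020, Wed Feb 5 2020, Thu Mar 5 2020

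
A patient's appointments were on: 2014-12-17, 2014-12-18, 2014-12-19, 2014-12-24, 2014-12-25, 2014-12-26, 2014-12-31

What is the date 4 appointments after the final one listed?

2015-01-08

Gaps: 1, 1, 5, 1, 1, 5 days — not constant, but cyclic with period 3.
The events fall on every Wednesday, Thursday and Friday.
Next Thursday: 2015-01-01.
Next Friday: 2015-01-02.
The following Wednesday is 2015-01-07.
The following Thursday is 2015-01-08.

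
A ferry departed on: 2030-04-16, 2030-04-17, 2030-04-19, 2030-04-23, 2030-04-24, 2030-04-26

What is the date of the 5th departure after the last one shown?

Gaps: 1, 2, 4, 1, 2 days — not constant, but cyclic with period 3.
The events fall on every Tuesday, Wednesday and Friday.
Next Tuesday: 2030-04-30.
Next Wednesday: 2030-05-01.
Next Friday: 2030-05-03.
Next Tuesday: 2030-05-07.
Next Wednesday: 2030-05-08.

2030-05-08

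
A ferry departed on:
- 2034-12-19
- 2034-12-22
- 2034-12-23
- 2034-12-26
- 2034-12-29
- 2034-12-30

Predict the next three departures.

2035-01-02, 2035-01-05, 2035-01-06

Gaps: 3, 1, 3, 3, 1 days — not constant, but cyclic with period 3.
The events fall on every Tuesday, Friday and Saturday.
The following Tuesday is 2035-01-02.
Next Friday: 2035-01-05.
Next Saturday: 2035-01-06.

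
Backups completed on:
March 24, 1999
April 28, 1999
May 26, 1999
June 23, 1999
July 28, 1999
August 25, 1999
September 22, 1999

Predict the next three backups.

October 27, 1999; November 24, 1999; December 22, 1999

Gaps: 35, 28, 28, 35, 28, 28 days — a mix of 28 and 35. Every date is a Wednesday.
Each is the 4th Wednesday of its month.
October 1999 — 4th Wednesday is October 27, 1999.
4th Wednesday of November 1999: November 24, 1999.
December 1999 — 4th Wednesday is December 22, 1999.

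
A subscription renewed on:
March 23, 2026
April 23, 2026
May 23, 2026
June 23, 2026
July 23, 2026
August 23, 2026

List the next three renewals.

The day-of-month is always 23 (31, 30, 31, 30, 31 days between events).
So this recurs on the 23rd of each month.
September 2026: September 23, 2026.
Next: October 2026 → October 23, 2026.
Next: November 2026 → November 23, 2026.

September 23, 2026; October 23, 2026; November 23, 2026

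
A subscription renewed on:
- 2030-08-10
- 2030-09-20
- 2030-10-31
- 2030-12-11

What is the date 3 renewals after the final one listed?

Gaps between consecutive events: 41, 41, 41 days — a constant 41-day interval.
2030-12-11 + 41 days = 2031-01-21.
2031-01-21 + 41 days = 2031-03-03.
2031-03-03 + 41 days = 2031-04-13.

2031-04-13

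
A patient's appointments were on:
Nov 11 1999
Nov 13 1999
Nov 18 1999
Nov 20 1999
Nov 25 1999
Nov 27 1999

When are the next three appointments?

Every event lands on a Thursday or Saturday (gaps cycle 2, 5, 2, 5, 2).
So the schedule is: every Thursday and Saturday.
Next Thursday: Dec 2 1999.
Next Saturday: Dec 4 1999.
The following Thursday is Dec 9 1999.

Dec 2 1999, Dec 4 1999, Dec 9 1999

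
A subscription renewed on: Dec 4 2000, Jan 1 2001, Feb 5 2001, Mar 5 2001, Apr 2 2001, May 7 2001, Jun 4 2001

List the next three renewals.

These are Mondays at 28- or 35-day spacing (28, 35, 28, 28, 35, 28).
The pattern: 1st Monday of the month.
1st Monday of July 2001: Jul 2 2001.
August 2001 — 1st Monday is Aug 6 2001.
September 2001 — 1st Monday is Sep 3 2001.

Jul 2 2001, Aug 6 2001, Sep 3 2001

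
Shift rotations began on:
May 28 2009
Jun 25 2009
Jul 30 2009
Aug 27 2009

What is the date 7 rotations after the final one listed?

Every date is a Thursday; gaps 28, 35, 28 days.
Each is the last Thursday of its month (at least one falls on the 29th or later, ruling out '4th Thursday').
September 2009 ends with Thursday Sep 24 2009.
October 2009 ends with Thursday Oct 29 2009.
November 2009 ends with Thursday Nov 26 2009.
December 2009 ends with Thursday Dec 31 2009.
Last Thursday of January 2010: Jan 28 2010.
February 2010 ends with Thursday Feb 25 2010.
March 2010 ends with Thursday Mar 25 2010.

Mar 25 2010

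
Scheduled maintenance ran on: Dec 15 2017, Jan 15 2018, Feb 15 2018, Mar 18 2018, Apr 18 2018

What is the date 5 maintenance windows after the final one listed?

Sep 20 2018

The spacing is 31, 31, 31, 31 days — always 31 days.
Apr 18 2018 + 31 days = May 19 2018.
May 19 2018 + 31 days = Jun 19 2018.
Jun 19 2018 + 31 days = Jul 20 2018.
Jul 20 2018 + 31 days = Aug 20 2018.
Aug 20 2018 + 31 days = Sep 20 2018.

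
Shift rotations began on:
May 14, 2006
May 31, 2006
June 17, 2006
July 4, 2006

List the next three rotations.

Every event comes 17 days after the last (17, 17, 17).
July 4, 2006 + 17 days = July 21, 2006.
July 21, 2006 + 17 days = August 7, 2006.
August 7, 2006 + 17 days = August 24, 2006.

July 21, 2006; August 7, 2006; August 24, 2006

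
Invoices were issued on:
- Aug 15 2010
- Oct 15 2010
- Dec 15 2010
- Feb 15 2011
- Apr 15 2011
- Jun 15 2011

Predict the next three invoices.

Aug 15 2011, Oct 15 2011, Dec 15 2011

Each date is the 15th; the gaps (61, 61, 62, 59, 61) track the month lengths.
The rule is the 15th of every 2 months.
Next: August 2011 → Aug 15 2011.
Next: October 2011 → Oct 15 2011.
December 2011: Dec 15 2011.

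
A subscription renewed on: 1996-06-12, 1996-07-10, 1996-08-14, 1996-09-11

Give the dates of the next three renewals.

These are Wednesdays at 28- or 35-day spacing (28, 35, 28).
The pattern: 2nd Wednesday of the month.
October 1996 — 2nd Wednesday is 1996-10-09.
2nd Wednesday of November 1996: 1996-11-13.
2nd Wednesday of December 1996: 1996-12-11.

1996-10-09, 1996-11-13, 1996-12-11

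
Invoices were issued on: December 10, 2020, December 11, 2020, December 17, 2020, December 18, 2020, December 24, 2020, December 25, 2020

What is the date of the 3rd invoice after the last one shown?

The gap pattern 1, 6, 1, 6, 1 repeats every 2 events.
These are the Thursdays and Fridays of each week.
Next Thursday: December 31, 2020.
The following Friday is January 1, 2021.
The following Thursday is January 7, 2021.

January 7, 2021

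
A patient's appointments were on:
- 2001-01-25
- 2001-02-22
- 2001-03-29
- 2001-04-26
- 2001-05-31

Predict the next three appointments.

These are Thursdays with 28, 35, 28, 35-day gaps.
Each is the final Thursday of its month — 2001-03-29 is past the 28th, so '4th Thursday' doesn't fit.
June 2001 ends with Thursday 2001-06-28.
July 2001 ends with Thursday 2001-07-26.
August 2001 ends with Thursday 2001-08-30.

2001-06-28, 2001-07-26, 2001-08-30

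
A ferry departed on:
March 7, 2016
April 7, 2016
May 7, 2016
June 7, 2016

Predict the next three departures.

Gaps: 31, 30, 31 days — not constant. Every event is on the 7th of the month.
Pattern: the 7th of each month.
July 2016: July 7, 2016.
Next: August 2016 → August 7, 2016.
Next: September 2016 → September 7, 2016.

July 7, 2016; August 7, 2016; September 7, 2016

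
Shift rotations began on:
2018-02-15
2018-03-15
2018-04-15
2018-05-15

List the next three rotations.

Each date is the 15th; the gaps (28, 31, 30) track the month lengths.
The rule is the 15th of each month.
June 2018: 2018-06-15.
July 2018: 2018-07-15.
August 2018: 2018-08-15.

2018-06-15, 2018-07-15, 2018-08-15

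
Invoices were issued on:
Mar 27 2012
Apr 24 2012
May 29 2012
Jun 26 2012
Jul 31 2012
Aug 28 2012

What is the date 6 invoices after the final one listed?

Feb 26 2013

Every date is a Tuesday; gaps 28, 35, 28, 35, 28 days.
Each is the last Tuesday of its month (at least one falls on the 29th or later, ruling out '4th Tuesday').
Last Tuesday of September 2012: Sep 25 2012.
Last Tuesday of October 2012: Oct 30 2012.
November 2012 ends with Tuesday Nov 27 2012.
December 2012 ends with Tuesday Dec 25 2012.
Last Tuesday of January 2013: Jan 29 2013.
February 2013 ends with Tuesday Feb 26 2013.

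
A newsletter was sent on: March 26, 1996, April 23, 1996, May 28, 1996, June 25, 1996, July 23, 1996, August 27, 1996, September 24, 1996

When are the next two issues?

October 22, 1996; November 26, 1996

These are Tuesdays at 28- or 35-day spacing (28, 35, 28, 28, 35, 28).
The pattern: 4th Tuesday of the month.
October 1996 — 4th Tuesday is October 22, 1996.
November 1996 — 4th Tuesday is November 26, 1996.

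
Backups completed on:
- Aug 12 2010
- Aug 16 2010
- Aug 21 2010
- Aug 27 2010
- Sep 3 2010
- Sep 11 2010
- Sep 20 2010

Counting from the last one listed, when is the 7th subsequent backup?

The spacing grows by 1 each time: 4, 5, 6, 7, 8, 9 days.
Next gap: 10 days. Sep 20 2010 + 10 days = Sep 30 2010.
Next gap: 11 days. Sep 30 2010 + 11 days = Oct 11 2010.
Next gap: 12 days. Oct 11 2010 + 12 days = Oct 23 2010.
Next gap: 13 days. Oct 23 2010 + 13 days = Nov 5 2010.
Next gap: 14 days. Nov 5 2010 + 14 days = Nov 19 2010.
Next gap: 15 days. Nov 19 2010 + 15 days = Dec 4 2010.
Next gap: 16 days. Dec 4 2010 + 16 days = Dec 20 2010.

Dec 20 2010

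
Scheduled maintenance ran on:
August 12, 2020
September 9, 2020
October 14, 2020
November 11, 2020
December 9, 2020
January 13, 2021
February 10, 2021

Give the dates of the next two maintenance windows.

March 10, 2021; April 14, 2021

Gaps: 28, 35, 28, 28, 35, 28 days — a mix of 28 and 35. Every date is a Wednesday.
Each is the 2nd Wednesday of its month.
2nd Wednesday of March 2021: March 10, 2021.
2nd Wednesday of April 2021: April 14, 2021.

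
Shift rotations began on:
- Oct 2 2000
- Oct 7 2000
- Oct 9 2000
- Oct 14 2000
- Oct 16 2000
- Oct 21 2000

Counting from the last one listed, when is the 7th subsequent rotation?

Nov 13 2000

Every event lands on a Monday or Saturday (gaps cycle 5, 2, 5, 2, 5).
So the schedule is: every Monday and Saturday.
Next Monday: Oct 23 2000.
The following Saturday is Oct 28 2000.
The following Monday is Oct 30 2000.
Next Saturday: Nov 4 2000.
Next Monday: Nov 6 2000.
Next Saturday: Nov 11 2000.
Next Monday: Nov 13 2000.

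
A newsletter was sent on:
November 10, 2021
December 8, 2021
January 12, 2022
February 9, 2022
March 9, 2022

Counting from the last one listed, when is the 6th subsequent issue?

September 14, 2022

All dates are Wednesdays, 28, 35, 28, 28 days apart.
Specifically, the 2nd Wednesday of each month.
April 2022 — 2nd Wednesday is April 13, 2022.
May 2022 — 2nd Wednesday is May 11, 2022.
2nd Wednesday of June 2022: June 8, 2022.
July 2022 — 2nd Wednesday is July 13, 2022.
2nd Wednesday of August 2022: August 10, 2022.
September 2022 — 2nd Wednesday is September 14, 2022.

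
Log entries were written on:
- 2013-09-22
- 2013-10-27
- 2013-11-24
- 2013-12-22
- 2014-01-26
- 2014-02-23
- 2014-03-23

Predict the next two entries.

All dates are Sundays, 35, 28, 28, 35, 28, 28 days apart.
Specifically, the 4th Sunday of each month.
4th Sunday of April 2014: 2014-04-27.
4th Sunday of May 2014: 2014-05-25.

2014-04-27, 2014-05-25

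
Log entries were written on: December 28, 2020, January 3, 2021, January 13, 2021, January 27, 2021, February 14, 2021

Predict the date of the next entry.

March 8, 2021

Intervals are 6, 10, 14, 18 days — an arithmetic progression with common difference 4.
Next gap: 22 days. February 14, 2021 + 22 days = March 8, 2021.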